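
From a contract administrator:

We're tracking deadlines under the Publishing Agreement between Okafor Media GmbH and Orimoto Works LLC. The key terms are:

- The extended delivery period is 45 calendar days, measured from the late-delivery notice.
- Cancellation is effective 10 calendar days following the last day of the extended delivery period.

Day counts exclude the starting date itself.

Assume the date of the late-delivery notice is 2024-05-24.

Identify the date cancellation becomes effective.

2024-07-18

The last day of the extended delivery period: 45 calendar days after 2024-05-24 is 2024-07-08.
The date cancellation becomes effective: 10 calendar days after 2024-07-08 is 2024-07-18.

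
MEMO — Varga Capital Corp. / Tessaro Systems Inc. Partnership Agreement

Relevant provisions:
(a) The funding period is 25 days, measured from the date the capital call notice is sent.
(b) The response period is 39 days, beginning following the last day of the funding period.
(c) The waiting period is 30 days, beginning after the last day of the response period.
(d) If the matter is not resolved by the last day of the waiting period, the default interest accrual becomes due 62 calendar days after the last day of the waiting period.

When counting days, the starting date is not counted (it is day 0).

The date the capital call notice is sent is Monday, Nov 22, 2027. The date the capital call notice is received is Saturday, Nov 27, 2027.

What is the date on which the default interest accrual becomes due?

Adding 25 calendar days to Nov 22, 2027 gives Dec 17, 2027, which is the last day of the funding period.
The last day of the response period: Dec 17, 2027 + 39 days = Jan 25, 2028.
Adding 30 calendar days to Jan 25, 2028 gives Feb 24, 2028, which is the last day of the waiting period.
The date on which the default interest accrual becomes due: 62 calendar days after Feb 24, 2028 is Apr 26, 2028.

Apr 26, 2028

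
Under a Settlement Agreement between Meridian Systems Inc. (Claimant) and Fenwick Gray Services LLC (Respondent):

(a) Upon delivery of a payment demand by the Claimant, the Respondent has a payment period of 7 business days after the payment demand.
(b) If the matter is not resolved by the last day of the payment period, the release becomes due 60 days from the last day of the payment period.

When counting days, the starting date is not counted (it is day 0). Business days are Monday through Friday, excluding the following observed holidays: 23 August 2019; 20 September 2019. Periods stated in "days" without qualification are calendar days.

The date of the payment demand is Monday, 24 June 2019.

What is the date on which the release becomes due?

The last day of the payment period: 7 business days after Monday, 24 June 2019, skipping weekends — Jun 25, Jun 26, Jun 27, Jun 28, Jul 1, Jul 2, Jul 3 — lands on Wednesday, 3 July 2019.
The date on which the release becomes due: 3 July 2019 + 60 days = 1 September 2019.

1 September 2019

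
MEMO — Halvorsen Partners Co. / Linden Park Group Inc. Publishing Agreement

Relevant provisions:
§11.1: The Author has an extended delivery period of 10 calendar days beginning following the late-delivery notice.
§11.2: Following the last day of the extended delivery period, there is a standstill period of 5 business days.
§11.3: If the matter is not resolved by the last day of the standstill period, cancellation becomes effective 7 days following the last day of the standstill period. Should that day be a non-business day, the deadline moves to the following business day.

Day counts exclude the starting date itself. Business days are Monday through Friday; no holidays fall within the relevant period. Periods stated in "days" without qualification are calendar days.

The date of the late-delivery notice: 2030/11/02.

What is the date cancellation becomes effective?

2030/11/26

The last day of the extended delivery period: 10 calendar days after 2030/11/02 is 2030/11/12.
The last day of the standstill period: 5 business days after Tuesday, 2030/11/12, skipping weekends — Nov 13, Nov 14, Nov 15, Nov 18, Nov 19 — lands on Tuesday, 2030/11/19.
Adding 7 calendar days to 2030/11/19 gives 2030/11/26, which is the date cancellation becomes effective. 2030/11/26 is a Tuesday, so no roll-forward applies.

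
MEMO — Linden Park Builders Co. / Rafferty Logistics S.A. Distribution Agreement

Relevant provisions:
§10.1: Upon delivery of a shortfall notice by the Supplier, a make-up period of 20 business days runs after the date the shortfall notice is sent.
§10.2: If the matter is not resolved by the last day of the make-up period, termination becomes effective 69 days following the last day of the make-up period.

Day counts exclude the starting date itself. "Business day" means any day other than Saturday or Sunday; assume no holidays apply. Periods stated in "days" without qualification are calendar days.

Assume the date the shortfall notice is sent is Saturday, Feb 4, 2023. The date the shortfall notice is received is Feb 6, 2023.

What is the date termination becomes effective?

The last day of the make-up period: 20 business days after Saturday, Feb 4, 2023, skipping weekends — Feb 6, Feb 7, Feb 8, Feb 9, …, Mar 1, Mar 2, Mar 3 — lands on Friday, Mar 3, 2023.
The date termination becomes effective: 69 calendar days after Mar 3, 2023 is May 11, 2023.

May 11, 2023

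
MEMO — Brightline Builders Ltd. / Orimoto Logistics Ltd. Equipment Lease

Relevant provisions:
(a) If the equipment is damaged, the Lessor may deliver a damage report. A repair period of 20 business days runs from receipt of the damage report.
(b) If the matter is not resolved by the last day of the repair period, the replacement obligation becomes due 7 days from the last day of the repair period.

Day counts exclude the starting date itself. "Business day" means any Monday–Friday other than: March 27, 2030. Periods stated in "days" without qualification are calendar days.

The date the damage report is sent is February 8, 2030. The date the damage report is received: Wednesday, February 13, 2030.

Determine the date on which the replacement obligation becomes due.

March 20, 2030

From Wednesday, February 13, 2030, 20 business days (Feb 14, Feb 15, Feb 18, Feb 19, …, Mar 11, Mar 12, Mar 13, skipping weekends) brings us to Wednesday, March 13, 2030, which is the last day of the repair period.
The date on which the replacement obligation becomes due: 7 calendar days after March 13, 2030 is March 20, 2030.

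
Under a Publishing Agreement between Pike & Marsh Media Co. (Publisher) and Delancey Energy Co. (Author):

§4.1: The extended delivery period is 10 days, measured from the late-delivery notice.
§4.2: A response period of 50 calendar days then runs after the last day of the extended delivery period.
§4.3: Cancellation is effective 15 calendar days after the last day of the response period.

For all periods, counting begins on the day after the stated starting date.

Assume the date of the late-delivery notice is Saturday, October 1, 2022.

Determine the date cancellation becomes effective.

December 15, 2022

The last day of the extended delivery period: October 1, 2022 + 10 days = October 11, 2022.
The last day of the response period: 50 calendar days after October 11, 2022 is November 30, 2022.
The date cancellation becomes effective: 15 calendar days after November 30, 2022 is December 15, 2022.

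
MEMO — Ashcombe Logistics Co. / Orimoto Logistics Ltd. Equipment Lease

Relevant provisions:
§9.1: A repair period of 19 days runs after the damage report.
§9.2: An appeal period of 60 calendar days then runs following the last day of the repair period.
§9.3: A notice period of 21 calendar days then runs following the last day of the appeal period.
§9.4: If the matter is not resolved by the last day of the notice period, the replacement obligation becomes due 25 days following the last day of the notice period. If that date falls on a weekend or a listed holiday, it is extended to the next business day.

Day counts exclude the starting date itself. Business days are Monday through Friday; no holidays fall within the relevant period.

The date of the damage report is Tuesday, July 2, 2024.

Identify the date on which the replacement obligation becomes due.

The last day of the repair period: 19 calendar days after July 2, 2024 is July 21, 2024.
The last day of the appeal period: 60 calendar days after July 21, 2024 is September 19, 2024.
The last day of the notice period: September 19, 2024 + 21 days = October 10, 2024.
The date on which the replacement obligation becomes due: 25 calendar days after October 10, 2024 is November 4, 2024. November 4, 2024 is a Monday, so no roll-forward applies.

November 4, 2024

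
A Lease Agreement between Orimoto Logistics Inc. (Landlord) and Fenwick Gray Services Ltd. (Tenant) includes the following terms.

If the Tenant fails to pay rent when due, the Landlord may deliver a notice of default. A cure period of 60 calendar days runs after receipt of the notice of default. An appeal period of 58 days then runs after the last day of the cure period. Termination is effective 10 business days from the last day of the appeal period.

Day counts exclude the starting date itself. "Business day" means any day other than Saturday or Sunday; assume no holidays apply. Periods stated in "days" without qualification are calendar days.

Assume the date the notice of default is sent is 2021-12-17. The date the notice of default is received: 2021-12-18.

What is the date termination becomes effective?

Adding 60 calendar days to 2021-12-18 gives 2022-02-16, which is the last day of the cure period.
Adding 58 calendar days to 2022-02-16 gives 2022-04-15, which is the last day of the appeal period.
From Friday, 2022-04-15, 10 business days (Apr 18, Apr 19, Apr 20, Apr 21, Apr 22, Apr 25, Apr 26, Apr 27, Apr 28, Apr 29, skipping weekends) brings us to Friday, 2022-04-29, which is the date termination becomes effective.

2022-04-29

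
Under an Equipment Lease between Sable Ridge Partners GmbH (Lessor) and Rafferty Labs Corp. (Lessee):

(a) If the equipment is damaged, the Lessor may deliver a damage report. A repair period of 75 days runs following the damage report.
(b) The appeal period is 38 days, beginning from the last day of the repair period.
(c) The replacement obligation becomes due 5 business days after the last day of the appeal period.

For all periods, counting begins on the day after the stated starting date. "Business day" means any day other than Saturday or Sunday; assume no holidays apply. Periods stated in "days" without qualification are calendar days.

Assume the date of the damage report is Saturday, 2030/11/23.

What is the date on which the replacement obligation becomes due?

Adding 75 calendar days to 2030/11/23 gives 2031/02/06, which is the last day of the repair period.
Adding 38 calendar days to 2031/02/06 gives 2031/03/16, which is the last day of the appeal period.
From Sunday, 2031/03/16, 5 business days (Mar 17, Mar 18, Mar 19, Mar 20, Mar 21, skipping weekends) brings us to Friday, 2031/03/21, which is the date on which the replacement obligation becomes due.

2031/03/21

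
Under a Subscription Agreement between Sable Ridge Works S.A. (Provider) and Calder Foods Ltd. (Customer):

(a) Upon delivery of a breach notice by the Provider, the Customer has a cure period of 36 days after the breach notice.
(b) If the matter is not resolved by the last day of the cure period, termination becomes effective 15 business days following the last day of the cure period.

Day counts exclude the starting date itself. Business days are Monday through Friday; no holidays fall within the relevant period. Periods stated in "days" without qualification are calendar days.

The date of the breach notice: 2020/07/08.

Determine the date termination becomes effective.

The last day of the cure period: 2020/07/08 + 36 days = 2020/08/13.
The date termination becomes effective: 15 business days after Thursday, 2020/08/13, skipping weekends — Aug 14, Aug 17, Aug 18, Aug 19, …, Sep 1, Sep 2, Sep 3 — lands on Thursday, 2020/09/03.

2020/09/03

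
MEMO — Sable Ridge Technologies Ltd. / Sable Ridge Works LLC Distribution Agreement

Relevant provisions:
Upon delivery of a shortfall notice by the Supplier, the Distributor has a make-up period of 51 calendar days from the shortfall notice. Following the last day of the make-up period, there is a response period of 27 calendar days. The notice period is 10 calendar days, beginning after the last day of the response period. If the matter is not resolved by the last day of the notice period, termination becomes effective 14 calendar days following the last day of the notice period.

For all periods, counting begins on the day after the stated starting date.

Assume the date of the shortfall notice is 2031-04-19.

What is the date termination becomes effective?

2031-07-30

Adding 51 calendar days to 2031-04-19 gives 2031-06-09, which is the last day of the make-up period.
The last day of the response period: 27 calendar days after 2031-06-09 is 2031-07-06.
Adding 10 calendar days to 2031-07-06 gives 2031-07-16, which is the last day of the notice period.
The date termination becomes effective: 14 calendar days after 2031-07-16 is 2031-07-30.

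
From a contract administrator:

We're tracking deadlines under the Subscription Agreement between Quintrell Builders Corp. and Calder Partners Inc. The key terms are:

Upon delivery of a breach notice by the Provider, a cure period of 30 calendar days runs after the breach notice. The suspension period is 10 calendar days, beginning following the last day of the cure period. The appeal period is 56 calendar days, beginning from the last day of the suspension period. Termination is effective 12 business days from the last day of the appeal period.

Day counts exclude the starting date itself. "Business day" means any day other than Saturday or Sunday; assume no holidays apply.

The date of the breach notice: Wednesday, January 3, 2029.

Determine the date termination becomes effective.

April 25, 2029

Adding 30 calendar days to January 3, 2029 gives February 2, 2029, which is the last day of the cure period.
Adding 10 calendar days to February 2, 2029 gives February 12, 2029, which is the last day of the suspension period.
The last day of the appeal period: 56 calendar days after February 12, 2029 is April 9, 2029.
The date termination becomes effective: 12 business days after Monday, April 9, 2029, skipping weekends — Apr 10, Apr 11, Apr 12, Apr 13, …, Apr 23, Apr 24, Apr 25 — lands on Wednesday, April 25, 2029.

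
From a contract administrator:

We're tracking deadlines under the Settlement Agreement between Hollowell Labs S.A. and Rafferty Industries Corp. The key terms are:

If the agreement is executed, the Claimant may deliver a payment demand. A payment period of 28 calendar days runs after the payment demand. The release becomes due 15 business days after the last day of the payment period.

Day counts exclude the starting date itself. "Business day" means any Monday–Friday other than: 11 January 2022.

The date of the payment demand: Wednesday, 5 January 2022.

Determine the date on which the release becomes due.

The last day of the payment period: 5 January 2022 + 28 days = 2 February 2022.
The date on which the release becomes due: 15 business days after Wednesday, 2 February 2022, skipping weekends — Feb 3, Feb 4, Feb 7, Feb 8, …, Feb 21, Feb 22, Feb 23 — lands on Wednesday, 23 February 2022.

23 February 2022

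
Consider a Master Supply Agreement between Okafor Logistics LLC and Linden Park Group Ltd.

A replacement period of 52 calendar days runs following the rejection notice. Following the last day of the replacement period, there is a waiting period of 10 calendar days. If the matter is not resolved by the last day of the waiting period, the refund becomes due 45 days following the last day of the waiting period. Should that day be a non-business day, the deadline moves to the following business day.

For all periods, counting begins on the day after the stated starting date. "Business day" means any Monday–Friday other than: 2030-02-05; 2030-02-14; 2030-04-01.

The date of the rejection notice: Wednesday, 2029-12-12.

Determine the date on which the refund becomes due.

The last day of the replacement period: 52 calendar days after 2029-12-12 is 2030-02-02.
The last day of the waiting period: 2030-02-02 + 10 days = 2030-02-12.
The date on which the refund becomes due: 45 calendar days after 2030-02-12 is 2030-03-29. 2030-03-29 is a Friday and is not a listed holiday, so no roll-forward applies.

2030-03-29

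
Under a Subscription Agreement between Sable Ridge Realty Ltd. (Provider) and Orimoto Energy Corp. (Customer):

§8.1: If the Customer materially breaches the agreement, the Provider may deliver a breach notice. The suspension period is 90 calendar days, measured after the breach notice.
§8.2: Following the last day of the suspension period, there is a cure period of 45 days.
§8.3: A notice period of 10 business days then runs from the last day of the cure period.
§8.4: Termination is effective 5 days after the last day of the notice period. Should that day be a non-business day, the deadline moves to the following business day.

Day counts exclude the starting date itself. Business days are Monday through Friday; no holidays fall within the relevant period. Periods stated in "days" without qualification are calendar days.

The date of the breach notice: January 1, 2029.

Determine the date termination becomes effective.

June 4, 2029

The last day of the suspension period: 90 calendar days after January 1, 2029 is April 1, 2029.
The last day of the cure period: 45 calendar days after April 1, 2029 is May 16, 2029.
The last day of the notice period: counting 10 business days from Wednesday, May 16, 2029 (May 17, May 18, May 21, May 22, May 23, May 24, May 25, May 28, May 29, May 30, skipping weekends) reaches Wednesday, May 30, 2029.
Adding 5 calendar days to May 30, 2029 gives June 4, 2029, which is the date termination becomes effective. June 4, 2029 is a Monday, so no roll-forward applies.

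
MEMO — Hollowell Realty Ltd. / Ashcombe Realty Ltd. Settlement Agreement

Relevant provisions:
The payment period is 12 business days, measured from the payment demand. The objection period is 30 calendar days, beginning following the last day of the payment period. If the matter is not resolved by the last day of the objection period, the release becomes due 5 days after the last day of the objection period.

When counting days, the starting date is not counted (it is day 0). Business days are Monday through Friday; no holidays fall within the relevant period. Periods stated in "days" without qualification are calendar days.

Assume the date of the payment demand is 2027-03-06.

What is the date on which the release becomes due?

2027-04-27

From Saturday, 2027-03-06, 12 business days (Mar 8, Mar 9, Mar 10, Mar 11, …, Mar 19, Mar 22, Mar 23, skipping weekends) brings us to Tuesday, 2027-03-23, which is the last day of the payment period.
Adding 30 calendar days to 2027-03-23 gives 2027-04-22, which is the last day of the objection period.
Adding 5 calendar days to 2027-04-22 gives 2027-04-27, which is the date on which the release becomes due.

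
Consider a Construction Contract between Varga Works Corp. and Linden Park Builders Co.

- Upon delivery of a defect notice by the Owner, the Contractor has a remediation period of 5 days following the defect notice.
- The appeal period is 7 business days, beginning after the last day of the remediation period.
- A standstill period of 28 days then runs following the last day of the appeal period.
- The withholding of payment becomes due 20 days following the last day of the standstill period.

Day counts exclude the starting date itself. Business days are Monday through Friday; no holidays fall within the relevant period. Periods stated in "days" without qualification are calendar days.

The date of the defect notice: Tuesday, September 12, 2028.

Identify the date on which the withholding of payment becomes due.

Adding 5 calendar days to September 12, 2028 gives September 17, 2028, which is the last day of the remediation period.
From Sunday, September 17, 2028, 7 business days (Sep 18, Sep 19, Sep 20, Sep 21, Sep 22, Sep 25, Sep 26, skipping weekends) brings us to Tuesday, September 26, 2028, which is the last day of the appeal period.
The last day of the standstill period: September 26, 2028 + 28 days = October 24, 2028.
The date on which the withholding of payment becomes due: October 24, 2028 + 20 days = November 13, 2028.

November 13, 2028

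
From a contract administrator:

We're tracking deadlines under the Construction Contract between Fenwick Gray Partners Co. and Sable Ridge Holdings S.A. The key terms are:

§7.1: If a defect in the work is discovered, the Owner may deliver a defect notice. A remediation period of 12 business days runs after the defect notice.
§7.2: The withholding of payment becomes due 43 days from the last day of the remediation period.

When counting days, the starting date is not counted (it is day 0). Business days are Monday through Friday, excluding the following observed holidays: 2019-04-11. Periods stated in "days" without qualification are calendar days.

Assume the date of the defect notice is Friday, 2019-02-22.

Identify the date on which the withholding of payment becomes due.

The last day of the remediation period: 12 business days after Friday, 2019-02-22, skipping weekends — Feb 25, Feb 26, Feb 27, Feb 28, …, Mar 8, Mar 11, Mar 12 — lands on Tuesday, 2019-03-12.
The date on which the withholding of payment becomes due: 2019-03-12 + 43 days = 2019-04-24.

2019-04-24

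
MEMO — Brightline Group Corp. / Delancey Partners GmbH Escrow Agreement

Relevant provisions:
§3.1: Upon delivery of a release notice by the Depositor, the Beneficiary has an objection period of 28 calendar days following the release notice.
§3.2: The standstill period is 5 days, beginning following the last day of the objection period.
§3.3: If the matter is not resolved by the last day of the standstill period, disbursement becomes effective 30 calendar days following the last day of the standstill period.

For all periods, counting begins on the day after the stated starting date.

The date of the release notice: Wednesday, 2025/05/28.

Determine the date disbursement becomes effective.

The last day of the objection period: 2025/05/28 + 28 days = 2025/06/25.
The last day of the standstill period: 2025/06/25 + 5 days = 2025/06/30.
The date disbursement becomes effective: 30 calendar days after 2025/06/30 is 2025/07/30.

2025/07/30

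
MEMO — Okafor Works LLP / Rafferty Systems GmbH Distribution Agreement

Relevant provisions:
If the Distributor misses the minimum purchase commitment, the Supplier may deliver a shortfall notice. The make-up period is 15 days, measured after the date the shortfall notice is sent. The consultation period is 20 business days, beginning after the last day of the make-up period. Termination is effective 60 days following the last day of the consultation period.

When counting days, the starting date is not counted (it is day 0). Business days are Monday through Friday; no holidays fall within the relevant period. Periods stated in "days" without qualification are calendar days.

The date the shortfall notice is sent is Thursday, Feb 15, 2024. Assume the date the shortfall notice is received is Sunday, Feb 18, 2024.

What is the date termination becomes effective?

Adding 15 calendar days to Feb 15, 2024 gives Mar 1, 2024, which is the last day of the make-up period.
From Friday, Mar 1, 2024, 20 business days (Mar 4, Mar 5, Mar 6, Mar 7, …, Mar 27, Mar 28, Mar 29, skipping weekends) brings us to Friday, Mar 29, 2024, which is the last day of the consultation period.
Adding 60 calendar days to Mar 29, 2024 gives May 28, 2024, which is the date termination becomes effective.

May 28, 2024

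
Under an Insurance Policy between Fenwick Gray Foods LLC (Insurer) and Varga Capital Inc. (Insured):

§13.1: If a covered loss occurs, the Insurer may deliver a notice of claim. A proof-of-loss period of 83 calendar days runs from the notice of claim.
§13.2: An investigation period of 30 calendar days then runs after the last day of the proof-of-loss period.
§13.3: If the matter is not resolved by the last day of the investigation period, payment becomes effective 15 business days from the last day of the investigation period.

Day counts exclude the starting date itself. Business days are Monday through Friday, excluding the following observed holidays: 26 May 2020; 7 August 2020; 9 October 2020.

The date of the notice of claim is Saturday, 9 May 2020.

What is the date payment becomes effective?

Adding 83 calendar days to 9 May 2020 gives 31 July 2020, which is the last day of the proof-of-loss period.
The last day of the investigation period: 31 July 2020 + 30 days = 30 August 2020.
From Sunday, 30 August 2020, 15 business days (Aug 31, Sep 1, Sep 2, Sep 3, …, Sep 16, Sep 17, Sep 18, skipping weekends) brings us to Friday, 18 September 2020, which is the date payment becomes effective.

18 September 2020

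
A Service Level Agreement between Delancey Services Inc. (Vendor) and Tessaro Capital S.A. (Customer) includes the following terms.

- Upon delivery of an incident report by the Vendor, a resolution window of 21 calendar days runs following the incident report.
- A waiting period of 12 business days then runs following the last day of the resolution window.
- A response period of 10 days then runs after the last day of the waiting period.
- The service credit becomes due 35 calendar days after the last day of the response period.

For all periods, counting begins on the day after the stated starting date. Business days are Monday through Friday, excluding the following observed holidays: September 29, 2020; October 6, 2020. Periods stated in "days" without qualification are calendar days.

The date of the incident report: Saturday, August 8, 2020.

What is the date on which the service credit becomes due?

The last day of the resolution window: 21 calendar days after August 8, 2020 is August 29, 2020.
From Saturday, August 29, 2020, 12 business days (Aug 31, Sep 1, Sep 2, Sep 3, …, Sep 11, Sep 14, Sep 15, skipping weekends) brings us to Tuesday, September 15, 2020, which is the last day of the waiting period.
Adding 10 calendar days to September 15, 2020 gives September 25, 2020, which is the last day of the response period.
The date on which the service credit becomes due: 35 calendar days after September 25, 2020 is October 30, 2020.

October 30, 2020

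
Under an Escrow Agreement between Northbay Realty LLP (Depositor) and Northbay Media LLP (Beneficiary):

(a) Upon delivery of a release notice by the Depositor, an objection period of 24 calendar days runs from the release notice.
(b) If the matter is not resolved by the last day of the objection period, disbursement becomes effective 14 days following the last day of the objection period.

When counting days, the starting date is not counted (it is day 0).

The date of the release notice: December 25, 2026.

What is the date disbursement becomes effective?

Adding 24 calendar days to December 25, 2026 gives January 18, 2027, which is the last day of the objection period.
Adding 14 calendar days to January 18, 2027 gives February 1, 2027, which is the date disbursement becomes effective.

February 1, 2027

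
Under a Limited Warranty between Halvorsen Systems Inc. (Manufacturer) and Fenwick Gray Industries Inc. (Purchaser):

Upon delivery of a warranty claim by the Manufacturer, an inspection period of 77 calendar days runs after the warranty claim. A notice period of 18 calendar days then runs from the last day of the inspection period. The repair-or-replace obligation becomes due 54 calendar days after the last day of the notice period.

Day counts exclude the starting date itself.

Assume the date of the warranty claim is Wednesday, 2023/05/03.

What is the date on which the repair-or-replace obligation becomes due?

The last day of the inspection period: 77 calendar days after 2023/05/03 is 2023/07/19.
The last day of the notice period: 18 calendar days after 2023/07/19 is 2023/08/06.
Adding 54 calendar days to 2023/08/06 gives 2023/09/29, which is the date on which the repair-or-replace obligation becomes due.

2023/09/29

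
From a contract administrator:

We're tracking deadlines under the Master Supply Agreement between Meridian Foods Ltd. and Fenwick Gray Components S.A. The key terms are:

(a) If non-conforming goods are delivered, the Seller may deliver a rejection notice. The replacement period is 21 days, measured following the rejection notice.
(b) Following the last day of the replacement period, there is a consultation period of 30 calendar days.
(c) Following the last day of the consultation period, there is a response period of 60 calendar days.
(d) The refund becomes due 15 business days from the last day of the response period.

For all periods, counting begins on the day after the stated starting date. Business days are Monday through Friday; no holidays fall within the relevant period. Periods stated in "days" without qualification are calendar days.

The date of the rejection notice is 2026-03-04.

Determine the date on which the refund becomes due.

2026-07-14

The last day of the replacement period: 21 calendar days after 2026-03-04 is 2026-03-25.
Adding 30 calendar days to 2026-03-25 gives 2026-04-24, which is the last day of the consultation period.
The last day of the response period: 2026-04-24 + 60 days = 2026-06-23.
The date on which the refund becomes due: 15 business days after Tuesday, 2026-06-23, skipping weekends — Jun 24, Jun 25, Jun 26, Jun 29, …, Jul 10, Jul 13, Jul 14 — lands on Tuesday, 2026-07-14.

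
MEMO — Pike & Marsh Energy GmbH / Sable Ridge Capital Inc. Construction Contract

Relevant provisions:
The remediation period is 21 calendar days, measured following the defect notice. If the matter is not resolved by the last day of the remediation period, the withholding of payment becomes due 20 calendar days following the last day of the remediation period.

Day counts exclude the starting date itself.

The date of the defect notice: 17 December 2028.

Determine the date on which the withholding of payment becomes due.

27 January 2029

The last day of the remediation period: 17 December 2028 + 21 days = 7 January 2029.
The date on which the withholding of payment becomes due: 20 calendar days after 7 January 2029 is 27 January 2029.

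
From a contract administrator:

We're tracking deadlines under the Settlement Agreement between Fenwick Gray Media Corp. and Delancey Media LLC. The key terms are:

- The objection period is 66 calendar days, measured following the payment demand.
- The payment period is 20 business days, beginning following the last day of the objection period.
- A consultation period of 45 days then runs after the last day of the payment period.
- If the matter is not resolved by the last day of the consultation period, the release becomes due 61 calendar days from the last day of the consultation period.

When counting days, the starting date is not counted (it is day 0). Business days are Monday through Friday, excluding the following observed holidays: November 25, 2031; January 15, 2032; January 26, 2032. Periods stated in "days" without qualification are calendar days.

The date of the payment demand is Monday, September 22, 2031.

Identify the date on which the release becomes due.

Adding 66 calendar days to September 22, 2031 gives November 27, 2031, which is the last day of the objection period.
The last day of the payment period: counting 20 business days from Thursday, November 27, 2031 (Nov 28, Dec 1, Dec 2, Dec 3, …, Dec 23, Dec 24, Dec 25, skipping weekends) reaches Thursday, December 25, 2031.
Adding 45 calendar days to December 25, 2031 gives February 8, 2032, which is the last day of the consultation period.
The date on which the release becomes due: 61 calendar days after February 8, 2032 is April 9, 2032.

April 9, 2032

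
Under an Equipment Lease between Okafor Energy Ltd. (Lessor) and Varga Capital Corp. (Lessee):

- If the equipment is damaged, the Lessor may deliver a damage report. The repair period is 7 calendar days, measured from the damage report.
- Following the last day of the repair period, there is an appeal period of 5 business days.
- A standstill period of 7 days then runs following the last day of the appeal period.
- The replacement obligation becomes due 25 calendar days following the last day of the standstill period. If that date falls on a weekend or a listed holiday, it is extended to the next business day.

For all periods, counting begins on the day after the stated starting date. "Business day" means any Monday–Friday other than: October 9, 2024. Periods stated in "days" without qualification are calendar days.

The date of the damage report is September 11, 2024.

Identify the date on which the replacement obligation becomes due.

Adding 7 calendar days to September 11, 2024 gives September 18, 2024, which is the last day of the repair period.
From Wednesday, September 18, 2024, 5 business days (Sep 19, Sep 20, Sep 23, Sep 24, Sep 25, skipping weekends) brings us to Wednesday, September 25, 2024, which is the last day of the appeal period.
The last day of the standstill period: 7 calendar days after September 25, 2024 is October 2, 2024.
The date on which the replacement obligation becomes due: October 2, 2024 + 25 days = October 27, 2024. That falls on a Sunday, so it rolls to the next business day, Monday, October 28, 2024.

October 28, 2024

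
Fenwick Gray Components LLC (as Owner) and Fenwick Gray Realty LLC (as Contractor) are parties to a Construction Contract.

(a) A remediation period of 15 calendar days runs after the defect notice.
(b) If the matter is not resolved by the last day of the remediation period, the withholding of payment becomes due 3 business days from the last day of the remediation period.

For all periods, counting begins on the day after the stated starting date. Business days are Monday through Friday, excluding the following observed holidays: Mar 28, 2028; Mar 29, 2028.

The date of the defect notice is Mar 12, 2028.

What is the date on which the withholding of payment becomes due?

Adding 15 calendar days to Mar 12, 2028 gives Mar 27, 2028, which is the last day of the remediation period.
The date on which the withholding of payment becomes due: counting 3 business days from Monday, Mar 27, 2028 (Mar 30, Mar 31, Apr 3, skipping weekends and the listed holidays on Mar 28, Mar 29) reaches Monday, Apr 3, 2028.

Apr 3, 2028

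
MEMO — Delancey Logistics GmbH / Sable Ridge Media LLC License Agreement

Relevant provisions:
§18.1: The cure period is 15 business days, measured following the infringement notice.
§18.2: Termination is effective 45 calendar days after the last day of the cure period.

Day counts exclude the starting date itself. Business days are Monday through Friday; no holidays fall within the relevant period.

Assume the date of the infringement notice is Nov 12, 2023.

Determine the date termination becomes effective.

Jan 15, 2024

The last day of the cure period: 15 business days after Sunday, Nov 12, 2023, skipping weekends — Nov 13, Nov 14, Nov 15, Nov 16, …, Nov 29, Nov 30, Dec 1 — lands on Friday, Dec 1, 2023.
Adding 45 calendar days to Dec 1, 2023 gives Jan 15, 2024, which is the date termination becomes effective.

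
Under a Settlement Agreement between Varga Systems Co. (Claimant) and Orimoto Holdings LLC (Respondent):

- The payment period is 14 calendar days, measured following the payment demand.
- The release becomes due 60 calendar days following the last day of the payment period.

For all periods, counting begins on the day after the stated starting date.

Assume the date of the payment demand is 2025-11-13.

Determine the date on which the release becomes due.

The last day of the payment period: 2025-11-13 + 14 days = 2025-11-27.
Adding 60 calendar days to 2025-11-27 gives 2026-01-26, which is the date on which the release becomes due.

2026-01-26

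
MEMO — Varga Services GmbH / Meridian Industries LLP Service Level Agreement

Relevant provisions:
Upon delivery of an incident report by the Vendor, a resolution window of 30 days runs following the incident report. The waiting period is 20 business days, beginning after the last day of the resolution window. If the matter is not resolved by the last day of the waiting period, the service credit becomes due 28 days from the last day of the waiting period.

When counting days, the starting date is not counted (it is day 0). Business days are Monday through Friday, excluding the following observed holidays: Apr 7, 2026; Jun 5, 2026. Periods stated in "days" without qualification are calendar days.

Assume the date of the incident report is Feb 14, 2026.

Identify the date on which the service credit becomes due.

Adding 30 calendar days to Feb 14, 2026 gives Mar 16, 2026, which is the last day of the resolution window.
The last day of the waiting period: 20 business days after Monday, Mar 16, 2026, skipping weekends and the listed holiday on Apr 7 — Mar 17, Mar 18, Mar 19, Mar 20, …, Apr 10, Apr 13, Apr 14 — lands on Tuesday, Apr 14, 2026.
Adding 28 calendar days to Apr 14, 2026 gives May 12, 2026, which is the date on which the service credit becomes due.

May 12, 2026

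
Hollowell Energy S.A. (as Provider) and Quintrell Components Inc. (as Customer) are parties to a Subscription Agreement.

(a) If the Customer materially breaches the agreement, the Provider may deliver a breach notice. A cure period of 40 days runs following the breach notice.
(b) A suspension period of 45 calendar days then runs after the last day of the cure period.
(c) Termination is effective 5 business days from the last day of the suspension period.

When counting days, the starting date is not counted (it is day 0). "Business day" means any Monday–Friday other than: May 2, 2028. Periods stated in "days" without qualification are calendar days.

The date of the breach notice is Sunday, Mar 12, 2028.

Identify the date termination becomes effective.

Jun 12, 2028

Adding 40 calendar days to Mar 12, 2028 gives Apr 21, 2028, which is the last day of the cure period.
Adding 45 calendar days to Apr 21, 2028 gives Jun 5, 2028, which is the last day of the suspension period.
From Monday, Jun 5, 2028, 5 business days (Jun 6, Jun 7, Jun 8, Jun 9, Jun 12, skipping weekends) brings us to Monday, Jun 12, 2028, which is the date termination becomes effective.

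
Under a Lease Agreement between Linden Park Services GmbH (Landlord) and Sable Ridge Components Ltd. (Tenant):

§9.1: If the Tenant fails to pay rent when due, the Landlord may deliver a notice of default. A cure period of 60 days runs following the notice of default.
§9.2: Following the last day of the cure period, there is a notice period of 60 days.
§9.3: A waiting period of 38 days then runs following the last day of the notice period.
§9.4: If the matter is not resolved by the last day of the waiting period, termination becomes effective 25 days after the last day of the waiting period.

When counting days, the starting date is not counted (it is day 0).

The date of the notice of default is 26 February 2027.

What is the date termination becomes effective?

The last day of the cure period: 60 calendar days after 26 February 2027 is 27 April 2027.
Adding 60 calendar days to 27 April 2027 gives 26 June 2027, which is the last day of the notice period.
The last day of the waiting period: 26 June 2027 + 38 days = 3 August 2027.
The date termination becomes effective: 3 August 2027 + 25 days = 28 August 2027.

28 August 2027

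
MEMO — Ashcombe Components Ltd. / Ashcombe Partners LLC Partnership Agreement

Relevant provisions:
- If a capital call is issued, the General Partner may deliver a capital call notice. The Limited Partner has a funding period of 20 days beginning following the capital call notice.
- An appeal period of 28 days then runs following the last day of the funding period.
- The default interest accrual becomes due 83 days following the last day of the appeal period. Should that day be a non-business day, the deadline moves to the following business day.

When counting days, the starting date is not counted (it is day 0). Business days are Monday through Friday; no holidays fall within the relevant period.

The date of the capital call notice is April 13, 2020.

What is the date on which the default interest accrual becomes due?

The last day of the funding period: 20 calendar days after April 13, 2020 is May 3, 2020.
The last day of the appeal period: May 3, 2020 + 28 days = May 31, 2020.
The date on which the default interest accrual becomes due: May 31, 2020 + 83 days = August 22, 2020. That falls on a Saturday, so it rolls to the next business day, Monday, August 24, 2020.

August 24, 2020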